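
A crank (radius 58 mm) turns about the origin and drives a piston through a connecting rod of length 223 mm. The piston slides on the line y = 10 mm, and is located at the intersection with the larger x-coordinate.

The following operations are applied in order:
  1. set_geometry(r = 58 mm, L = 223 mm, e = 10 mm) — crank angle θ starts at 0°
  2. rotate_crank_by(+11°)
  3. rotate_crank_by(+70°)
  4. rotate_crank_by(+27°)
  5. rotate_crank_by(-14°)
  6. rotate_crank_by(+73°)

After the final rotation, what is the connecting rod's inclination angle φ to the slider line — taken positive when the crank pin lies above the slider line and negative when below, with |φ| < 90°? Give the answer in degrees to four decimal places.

set_geometry: r = 58 mm, L = 223 mm, e = 10 mm; θ ← 0°
rotate_crank_by(+11°): θ ← 0° +11° = 11°
rotate_crank_by(+70°): θ ← 11° +70° = 81°
rotate_crank_by(+27°): θ ← 81° +27° = 108°
rotate_crank_by(-14°): θ ← 108° -14° = 94°
rotate_crank_by(+73°): θ ← 94° +73° = 167°
crank pin P = (r cos θ, r sin θ) = (-56.513464, 13.047161)
h = r sin θ − e = 13.047161 − 10 = 3.047161
sin φ = h / L = 3.047161 / 223 = 0.01366440
φ = arcsin(0.01366440) = 0.782937°

0.7829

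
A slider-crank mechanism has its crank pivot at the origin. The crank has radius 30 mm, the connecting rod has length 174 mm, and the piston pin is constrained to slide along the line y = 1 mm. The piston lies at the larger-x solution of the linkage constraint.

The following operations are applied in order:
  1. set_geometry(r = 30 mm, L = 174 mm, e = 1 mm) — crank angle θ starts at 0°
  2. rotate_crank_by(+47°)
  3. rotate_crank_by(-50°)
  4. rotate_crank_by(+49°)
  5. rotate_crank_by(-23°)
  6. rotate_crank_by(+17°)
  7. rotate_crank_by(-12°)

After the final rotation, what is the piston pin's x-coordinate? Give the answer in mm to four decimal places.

set_geometry: r = 30 mm, L = 174 mm, e = 1 mm; θ ← 0°
rotate_crank_by(+47°): θ ← 0° +47° = 47°
rotate_crank_by(-50°): θ ← 47° -50° = -3°
rotate_crank_by(+49°): θ ← -3° +49° = 46°
rotate_crank_by(-23°): θ ← 46° -23° = 23°
rotate_crank_by(+17°): θ ← 23° +17° = 40°
rotate_crank_by(-12°): θ ← 40° -12° = 28°
crank pin P = (r cos θ, r sin θ) = (26.488428, 14.084147)
h = r sin θ − e = 14.084147 − 1 = 13.084147
x = r cos θ + √(L² − h²) = 26.488428 + √(30276.0 − 171.1949) = 26.488428 + 173.507363 = 199.995791

199.9958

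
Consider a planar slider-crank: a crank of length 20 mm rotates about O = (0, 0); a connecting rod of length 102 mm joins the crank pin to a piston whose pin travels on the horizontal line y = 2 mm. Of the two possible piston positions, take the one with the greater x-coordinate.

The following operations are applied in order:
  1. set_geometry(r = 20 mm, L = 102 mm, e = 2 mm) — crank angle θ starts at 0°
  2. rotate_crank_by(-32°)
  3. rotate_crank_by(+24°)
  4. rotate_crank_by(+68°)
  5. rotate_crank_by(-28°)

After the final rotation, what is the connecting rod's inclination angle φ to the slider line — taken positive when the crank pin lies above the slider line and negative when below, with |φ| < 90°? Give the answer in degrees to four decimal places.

set_geometry: r = 20 mm, L = 102 mm, e = 2 mm; θ ← 0°
rotate_crank_by(-32°): θ ← 0° -32° = -32°
rotate_crank_by(+24°): θ ← -32° +24° = -8°
rotate_crank_by(+68°): θ ← -8° +68° = 60°
rotate_crank_by(-28°): θ ← 60° -28° = 32°
crank pin P = (r cos θ, r sin θ) = (16.960962, 10.598385)
h = r sin θ − e = 10.598385 − 2 = 8.598385
sin φ = h / L = 8.598385 / 102 = 0.08429789
φ = arcsin(0.08429789) = 4.835652°

4.8357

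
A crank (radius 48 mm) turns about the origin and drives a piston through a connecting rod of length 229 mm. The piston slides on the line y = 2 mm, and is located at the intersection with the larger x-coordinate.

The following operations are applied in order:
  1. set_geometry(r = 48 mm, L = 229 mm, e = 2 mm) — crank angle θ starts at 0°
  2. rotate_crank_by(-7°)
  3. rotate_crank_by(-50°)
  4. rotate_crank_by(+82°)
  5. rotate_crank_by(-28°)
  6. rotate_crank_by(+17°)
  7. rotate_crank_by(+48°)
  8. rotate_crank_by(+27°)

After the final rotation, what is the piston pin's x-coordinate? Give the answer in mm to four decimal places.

set_geometry: r = 48 mm, L = 229 mm, e = 2 mm; θ ← 0°
rotate_crank_by(-7°): θ ← 0° -7° = -7°
rotate_crank_by(-50°): θ ← -7° -50° = -57°
rotate_crank_by(+82°): θ ← -57° +82° = 25°
rotate_crank_by(-28°): θ ← 25° -28° = -3°
rotate_crank_by(+17°): θ ← -3° +17° = 14°
rotate_crank_by(+48°): θ ← 14° +48° = 62°
rotate_crank_by(+27°): θ ← 62° +27° = 89°
crank pin P = (r cos θ, r sin θ) = (0.837716, 47.992689)
h = r sin θ − e = 47.992689 − 2 = 45.992689
x = r cos θ + √(L² − h²) = 0.837716 + √(52441.0 − 2115.3275) = 0.837716 + 224.333842 = 225.171557

225.1716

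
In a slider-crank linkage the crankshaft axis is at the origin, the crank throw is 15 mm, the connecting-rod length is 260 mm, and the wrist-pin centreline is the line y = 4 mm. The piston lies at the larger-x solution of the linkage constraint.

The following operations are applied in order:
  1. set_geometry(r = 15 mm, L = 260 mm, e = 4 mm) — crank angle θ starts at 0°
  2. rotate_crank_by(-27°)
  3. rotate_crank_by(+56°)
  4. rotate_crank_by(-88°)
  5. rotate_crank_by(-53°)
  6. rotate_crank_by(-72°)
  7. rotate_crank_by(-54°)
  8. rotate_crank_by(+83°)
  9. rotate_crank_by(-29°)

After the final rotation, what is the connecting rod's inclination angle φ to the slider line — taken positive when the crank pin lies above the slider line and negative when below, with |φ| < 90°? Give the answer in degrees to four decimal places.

set_geometry: r = 15 mm, L = 260 mm, e = 4 mm; θ ← 0°
rotate_crank_by(-27°): θ ← 0° -27° = -27°
rotate_crank_by(+56°): θ ← -27° +56° = 29°
rotate_crank_by(-88°): θ ← 29° -88° = -59°
rotate_crank_by(-53°): θ ← -59° -53° = -112°
rotate_crank_by(-72°): θ ← -112° -72° = -184°
rotate_crank_by(-54°): θ ← -184° -54° = -238°
rotate_crank_by(+83°): θ ← -238° +83° = -155°
rotate_crank_by(-29°): θ ← -155° -29° = -184°
crank pin P = (r cos θ, r sin θ) = (-14.963461, 1.046347)
h = r sin θ − e = 1.046347 − 4 = -2.953653
sin φ = h / L = -2.953653 / 260 = -0.01136020
φ = arcsin(-0.01136020) = -0.650906°

-0.6509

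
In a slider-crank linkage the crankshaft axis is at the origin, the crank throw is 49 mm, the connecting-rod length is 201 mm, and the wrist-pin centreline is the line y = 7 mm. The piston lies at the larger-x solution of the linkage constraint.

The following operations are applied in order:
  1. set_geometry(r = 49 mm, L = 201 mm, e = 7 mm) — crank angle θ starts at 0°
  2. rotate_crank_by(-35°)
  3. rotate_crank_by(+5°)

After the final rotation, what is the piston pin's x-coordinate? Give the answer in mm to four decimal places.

set_geometry: r = 49 mm, L = 201 mm, e = 7 mm; θ ← 0°
rotate_crank_by(-35°): θ ← 0° -35° = -35°
rotate_crank_by(+5°): θ ← -35° +5° = -30°
crank pin P = (r cos θ, r sin θ) = (42.435245, -24.500000)
h = r sin θ − e = -24.500000 − 7 = -31.500000
x = r cos θ + √(L² − h²) = 42.435245 + √(40401.0 − 992.2500) = 42.435245 + 198.516372 = 240.951617

240.9516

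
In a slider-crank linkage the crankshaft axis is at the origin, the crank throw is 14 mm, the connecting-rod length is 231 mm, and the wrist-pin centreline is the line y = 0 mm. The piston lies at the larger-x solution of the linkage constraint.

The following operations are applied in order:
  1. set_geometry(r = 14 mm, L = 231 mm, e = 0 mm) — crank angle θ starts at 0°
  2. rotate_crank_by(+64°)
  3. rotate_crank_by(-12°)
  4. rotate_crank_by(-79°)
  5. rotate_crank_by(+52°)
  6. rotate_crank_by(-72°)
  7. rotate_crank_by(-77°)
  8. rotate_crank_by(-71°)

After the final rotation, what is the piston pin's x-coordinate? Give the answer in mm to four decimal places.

217.4486

set_geometry: r = 14 mm, L = 231 mm, e = 0 mm; θ ← 0°
rotate_crank_by(+64°): θ ← 0° +64° = 64°
rotate_crank_by(-12°): θ ← 64° -12° = 52°
rotate_crank_by(-79°): θ ← 52° -79° = -27°
rotate_crank_by(+52°): θ ← -27° +52° = 25°
rotate_crank_by(-72°): θ ← 25° -72° = -47°
rotate_crank_by(-77°): θ ← -47° -77° = -124°
rotate_crank_by(-71°): θ ← -124° -71° = -195°
crank pin P = (r cos θ, r sin θ) = (-13.522962, 3.623467)
h = r sin θ − e = 3.623467 − 0 = 3.623467
x = r cos θ + √(L² − h²) = -13.522962 + √(53361.0 − 13.1295) = -13.522962 + 230.971579 = 217.448618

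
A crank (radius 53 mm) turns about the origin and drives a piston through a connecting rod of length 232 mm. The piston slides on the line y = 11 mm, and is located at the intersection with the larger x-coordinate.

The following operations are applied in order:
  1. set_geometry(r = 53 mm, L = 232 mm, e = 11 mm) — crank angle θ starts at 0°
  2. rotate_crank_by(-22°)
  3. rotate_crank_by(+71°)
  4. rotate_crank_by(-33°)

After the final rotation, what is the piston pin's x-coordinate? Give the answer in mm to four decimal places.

282.9188

set_geometry: r = 53 mm, L = 232 mm, e = 11 mm; θ ← 0°
rotate_crank_by(-22°): θ ← 0° -22° = -22°
rotate_crank_by(+71°): θ ← -22° +71° = 49°
rotate_crank_by(-33°): θ ← 49° -33° = 16°
crank pin P = (r cos θ, r sin θ) = (50.946870, 14.608780)
h = r sin θ − e = 14.608780 − 11 = 3.608780
x = r cos θ + √(L² − h²) = 50.946870 + √(53824.0 − 13.0233) = 50.946870 + 231.971931 = 282.918801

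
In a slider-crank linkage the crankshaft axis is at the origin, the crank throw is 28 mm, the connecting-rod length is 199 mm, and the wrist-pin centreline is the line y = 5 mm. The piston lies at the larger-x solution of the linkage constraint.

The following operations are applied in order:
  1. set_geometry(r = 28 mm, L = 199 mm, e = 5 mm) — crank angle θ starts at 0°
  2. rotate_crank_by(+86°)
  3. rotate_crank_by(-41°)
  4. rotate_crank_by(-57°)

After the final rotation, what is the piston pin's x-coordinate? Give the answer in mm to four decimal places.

set_geometry: r = 28 mm, L = 199 mm, e = 5 mm; θ ← 0°
rotate_crank_by(+86°): θ ← 0° +86° = 86°
rotate_crank_by(-41°): θ ← 86° -41° = 45°
rotate_crank_by(-57°): θ ← 45° -57° = -12°
crank pin P = (r cos θ, r sin θ) = (27.388133, -5.821527)
h = r sin θ − e = -5.821527 − 5 = -10.821527
x = r cos θ + √(L² − h²) = 27.388133 + √(39601.0 − 117.1055) = 27.388133 + 198.705547 = 226.093680

226.0937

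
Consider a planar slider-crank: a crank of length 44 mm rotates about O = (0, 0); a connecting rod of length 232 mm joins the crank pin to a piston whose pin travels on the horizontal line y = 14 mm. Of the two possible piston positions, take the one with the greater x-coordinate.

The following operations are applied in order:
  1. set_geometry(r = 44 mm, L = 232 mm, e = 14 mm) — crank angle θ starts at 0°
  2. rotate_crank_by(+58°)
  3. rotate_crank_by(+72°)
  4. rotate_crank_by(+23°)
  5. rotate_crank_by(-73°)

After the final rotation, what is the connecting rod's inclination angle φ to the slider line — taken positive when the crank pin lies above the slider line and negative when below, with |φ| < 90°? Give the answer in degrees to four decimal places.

set_geometry: r = 44 mm, L = 232 mm, e = 14 mm; θ ← 0°
rotate_crank_by(+58°): θ ← 0° +58° = 58°
rotate_crank_by(+72°): θ ← 58° +72° = 130°
rotate_crank_by(+23°): θ ← 130° +23° = 153°
rotate_crank_by(-73°): θ ← 153° -73° = 80°
crank pin P = (r cos θ, r sin θ) = (7.640520, 43.331541)
h = r sin θ − e = 43.331541 − 14 = 29.331541
sin φ = h / L = 29.331541 / 232 = 0.12642906
φ = arcsin(0.12642906) = 7.263289°

7.2633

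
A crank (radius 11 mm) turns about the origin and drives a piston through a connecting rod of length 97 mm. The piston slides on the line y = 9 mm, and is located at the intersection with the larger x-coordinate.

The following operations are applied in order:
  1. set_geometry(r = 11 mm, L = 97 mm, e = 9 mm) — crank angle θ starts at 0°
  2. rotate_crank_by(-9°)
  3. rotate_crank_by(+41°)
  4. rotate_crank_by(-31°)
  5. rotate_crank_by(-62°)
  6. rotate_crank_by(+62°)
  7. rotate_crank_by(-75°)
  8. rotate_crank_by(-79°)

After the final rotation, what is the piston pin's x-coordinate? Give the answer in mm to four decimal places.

set_geometry: r = 11 mm, L = 97 mm, e = 9 mm; θ ← 0°
rotate_crank_by(-9°): θ ← 0° -9° = -9°
rotate_crank_by(+41°): θ ← -9° +41° = 32°
rotate_crank_by(-31°): θ ← 32° -31° = 1°
rotate_crank_by(-62°): θ ← 1° -62° = -61°
rotate_crank_by(+62°): θ ← -61° +62° = 1°
rotate_crank_by(-75°): θ ← 1° -75° = -74°
rotate_crank_by(-79°): θ ← -74° -79° = -153°
crank pin P = (r cos θ, r sin θ) = (-9.801072, -4.993895)
h = r sin θ − e = -4.993895 − 9 = -13.993895
x = r cos θ + √(L² − h²) = -9.801072 + √(9409.0 − 195.8291) = -9.801072 + 95.985264 = 86.184192

86.1842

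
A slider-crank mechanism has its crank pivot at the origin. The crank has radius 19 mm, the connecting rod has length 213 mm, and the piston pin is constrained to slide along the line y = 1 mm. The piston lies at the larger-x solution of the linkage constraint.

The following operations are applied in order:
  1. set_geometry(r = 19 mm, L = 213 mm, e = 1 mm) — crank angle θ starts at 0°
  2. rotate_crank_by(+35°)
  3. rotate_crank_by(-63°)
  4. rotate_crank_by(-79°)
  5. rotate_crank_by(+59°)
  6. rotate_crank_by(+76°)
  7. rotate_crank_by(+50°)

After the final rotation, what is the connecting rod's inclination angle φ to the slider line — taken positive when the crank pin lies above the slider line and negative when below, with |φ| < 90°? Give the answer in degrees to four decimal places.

set_geometry: r = 19 mm, L = 213 mm, e = 1 mm; θ ← 0°
rotate_crank_by(+35°): θ ← 0° +35° = 35°
rotate_crank_by(-63°): θ ← 35° -63° = -28°
rotate_crank_by(-79°): θ ← -28° -79° = -107°
rotate_crank_by(+59°): θ ← -107° +59° = -48°
rotate_crank_by(+76°): θ ← -48° +76° = 28°
rotate_crank_by(+50°): θ ← 28° +50° = 78°
crank pin P = (r cos θ, r sin θ) = (3.950322, 18.584804)
h = r sin θ − e = 18.584804 − 1 = 17.584804
sin φ = h / L = 17.584804 / 213 = 0.08255777
φ = arcsin(0.08255777) = 4.735602°

4.7356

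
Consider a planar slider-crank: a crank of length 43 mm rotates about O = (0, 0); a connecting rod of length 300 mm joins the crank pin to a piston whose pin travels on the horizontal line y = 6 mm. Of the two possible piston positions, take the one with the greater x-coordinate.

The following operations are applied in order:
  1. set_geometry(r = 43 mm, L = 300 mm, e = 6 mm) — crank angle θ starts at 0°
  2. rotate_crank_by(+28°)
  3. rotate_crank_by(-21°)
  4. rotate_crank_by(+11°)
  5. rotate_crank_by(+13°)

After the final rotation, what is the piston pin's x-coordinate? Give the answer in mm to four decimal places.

set_geometry: r = 43 mm, L = 300 mm, e = 6 mm; θ ← 0°
rotate_crank_by(+28°): θ ← 0° +28° = 28°
rotate_crank_by(-21°): θ ← 28° -21° = 7°
rotate_crank_by(+11°): θ ← 7° +11° = 18°
rotate_crank_by(+13°): θ ← 18° +13° = 31°
crank pin P = (r cos θ, r sin θ) = (36.858194, 22.146637)
h = r sin θ − e = 22.146637 − 6 = 16.146637
x = r cos θ + √(L² − h²) = 36.858194 + √(90000.0 − 260.7139) = 36.858194 + 299.565162 = 336.423356

336.4234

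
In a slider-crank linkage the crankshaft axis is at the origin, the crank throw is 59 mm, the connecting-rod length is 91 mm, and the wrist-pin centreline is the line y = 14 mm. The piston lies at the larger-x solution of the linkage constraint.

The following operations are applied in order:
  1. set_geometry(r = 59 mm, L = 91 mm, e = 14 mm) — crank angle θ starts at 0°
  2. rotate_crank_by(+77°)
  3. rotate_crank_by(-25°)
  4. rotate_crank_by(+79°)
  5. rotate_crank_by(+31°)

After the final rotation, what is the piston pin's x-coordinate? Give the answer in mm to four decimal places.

set_geometry: r = 59 mm, L = 91 mm, e = 14 mm; θ ← 0°
rotate_crank_by(+77°): θ ← 0° +77° = 77°
rotate_crank_by(-25°): θ ← 77° -25° = 52°
rotate_crank_by(+79°): θ ← 52° +79° = 131°
rotate_crank_by(+31°): θ ← 131° +31° = 162°
crank pin P = (r cos θ, r sin θ) = (-56.112334, 18.232003)
h = r sin θ − e = 18.232003 − 14 = 4.232003
x = r cos θ + √(L² − h²) = -56.112334 + √(8281.0 − 17.9098) = -56.112334 + 90.901541 = 34.789207

34.7892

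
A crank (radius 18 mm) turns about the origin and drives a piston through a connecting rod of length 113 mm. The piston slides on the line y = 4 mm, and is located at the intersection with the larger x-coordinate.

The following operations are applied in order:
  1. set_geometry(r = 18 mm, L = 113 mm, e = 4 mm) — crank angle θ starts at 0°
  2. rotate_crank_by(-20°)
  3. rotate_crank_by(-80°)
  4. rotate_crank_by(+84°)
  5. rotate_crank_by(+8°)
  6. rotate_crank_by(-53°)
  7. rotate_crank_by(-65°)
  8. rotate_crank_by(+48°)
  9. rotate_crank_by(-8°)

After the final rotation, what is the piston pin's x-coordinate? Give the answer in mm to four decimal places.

set_geometry: r = 18 mm, L = 113 mm, e = 4 mm; θ ← 0°
rotate_crank_by(-20°): θ ← 0° -20° = -20°
rotate_crank_by(-80°): θ ← -20° -80° = -100°
rotate_crank_by(+84°): θ ← -100° +84° = -16°
rotate_crank_by(+8°): θ ← -16° +8° = -8°
rotate_crank_by(-53°): θ ← -8° -53° = -61°
rotate_crank_by(-65°): θ ← -61° -65° = -126°
rotate_crank_by(+48°): θ ← -126° +48° = -78°
rotate_crank_by(-8°): θ ← -78° -8° = -86°
crank pin P = (r cos θ, r sin θ) = (1.255617, -17.956153)
h = r sin θ − e = -17.956153 − 4 = -21.956153
x = r cos θ + √(L² − h²) = 1.255617 + √(12769.0 − 482.0727) = 1.255617 + 110.846413 = 112.102030

112.1020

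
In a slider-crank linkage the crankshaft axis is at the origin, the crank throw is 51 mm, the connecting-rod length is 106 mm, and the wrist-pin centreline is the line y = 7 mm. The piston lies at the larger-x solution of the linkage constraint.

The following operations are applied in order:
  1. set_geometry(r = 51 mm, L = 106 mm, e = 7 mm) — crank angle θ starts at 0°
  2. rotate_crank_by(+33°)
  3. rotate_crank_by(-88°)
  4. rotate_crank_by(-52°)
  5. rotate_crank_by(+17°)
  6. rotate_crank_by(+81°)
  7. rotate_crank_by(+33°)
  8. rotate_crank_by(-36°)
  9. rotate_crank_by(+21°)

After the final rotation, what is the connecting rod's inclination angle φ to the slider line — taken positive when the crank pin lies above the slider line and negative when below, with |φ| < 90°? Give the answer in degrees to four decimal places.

set_geometry: r = 51 mm, L = 106 mm, e = 7 mm; θ ← 0°
rotate_crank_by(+33°): θ ← 0° +33° = 33°
rotate_crank_by(-88°): θ ← 33° -88° = -55°
rotate_crank_by(-52°): θ ← -55° -52° = -107°
rotate_crank_by(+17°): θ ← -107° +17° = -90°
rotate_crank_by(+81°): θ ← -90° +81° = -9°
rotate_crank_by(+33°): θ ← -9° +33° = 24°
rotate_crank_by(-36°): θ ← 24° -36° = -12°
rotate_crank_by(+21°): θ ← -12° +21° = 9°
crank pin P = (r cos θ, r sin θ) = (50.372105, 7.978158)
h = r sin θ − e = 7.978158 − 7 = 0.978158
sin φ = h / L = 0.978158 / 106 = 0.00922790
φ = arcsin(0.00922790) = 0.528727°

0.5287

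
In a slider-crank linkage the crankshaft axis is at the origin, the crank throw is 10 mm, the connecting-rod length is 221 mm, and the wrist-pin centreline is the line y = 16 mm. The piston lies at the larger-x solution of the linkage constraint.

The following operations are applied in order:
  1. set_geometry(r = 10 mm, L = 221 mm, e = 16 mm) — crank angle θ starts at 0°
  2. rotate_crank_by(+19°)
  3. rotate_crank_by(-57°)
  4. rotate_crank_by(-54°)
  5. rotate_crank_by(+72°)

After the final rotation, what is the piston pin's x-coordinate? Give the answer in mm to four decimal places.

set_geometry: r = 10 mm, L = 221 mm, e = 16 mm; θ ← 0°
rotate_crank_by(+19°): θ ← 0° +19° = 19°
rotate_crank_by(-57°): θ ← 19° -57° = -38°
rotate_crank_by(-54°): θ ← -38° -54° = -92°
rotate_crank_by(+72°): θ ← -92° +72° = -20°
crank pin P = (r cos θ, r sin θ) = (9.396926, -3.420201)
h = r sin θ − e = -3.420201 − 16 = -19.420201
x = r cos θ + √(L² − h²) = 9.396926 + √(48841.0 − 377.1442) = 9.396926 + 220.145079 = 229.542005

229.5420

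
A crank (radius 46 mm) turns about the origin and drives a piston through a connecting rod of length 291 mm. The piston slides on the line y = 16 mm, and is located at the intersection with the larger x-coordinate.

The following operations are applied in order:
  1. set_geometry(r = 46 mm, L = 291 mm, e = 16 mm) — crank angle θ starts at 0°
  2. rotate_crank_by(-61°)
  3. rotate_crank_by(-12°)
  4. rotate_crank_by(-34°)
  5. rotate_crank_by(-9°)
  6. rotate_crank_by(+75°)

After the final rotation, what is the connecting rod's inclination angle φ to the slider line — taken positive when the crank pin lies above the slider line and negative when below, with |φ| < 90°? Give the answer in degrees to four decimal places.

-9.1309

set_geometry: r = 46 mm, L = 291 mm, e = 16 mm; θ ← 0°
rotate_crank_by(-61°): θ ← 0° -61° = -61°
rotate_crank_by(-12°): θ ← -61° -12° = -73°
rotate_crank_by(-34°): θ ← -73° -34° = -107°
rotate_crank_by(-9°): θ ← -107° -9° = -116°
rotate_crank_by(+75°): θ ← -116° +75° = -41°
crank pin P = (r cos θ, r sin θ) = (34.716641, -30.178715)
h = r sin θ − e = -30.178715 − 16 = -46.178715
sin φ = h / L = -46.178715 / 291 = -0.15868974
φ = arcsin(-0.15868974) = -9.130852°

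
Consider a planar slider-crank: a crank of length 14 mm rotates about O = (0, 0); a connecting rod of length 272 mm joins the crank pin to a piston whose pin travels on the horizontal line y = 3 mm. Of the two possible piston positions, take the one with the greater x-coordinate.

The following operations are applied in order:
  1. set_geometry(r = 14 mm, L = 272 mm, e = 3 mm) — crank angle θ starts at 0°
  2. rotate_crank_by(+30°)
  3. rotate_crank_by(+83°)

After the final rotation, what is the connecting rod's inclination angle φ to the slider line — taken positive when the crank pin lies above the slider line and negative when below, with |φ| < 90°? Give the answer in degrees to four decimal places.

set_geometry: r = 14 mm, L = 272 mm, e = 3 mm; θ ← 0°
rotate_crank_by(+30°): θ ← 0° +30° = 30°
rotate_crank_by(+83°): θ ← 30° +83° = 113°
crank pin P = (r cos θ, r sin θ) = (-5.470236, 12.887068)
h = r sin θ − e = 12.887068 − 3 = 9.887068
sin φ = h / L = 9.887068 / 272 = 0.03634951
φ = arcsin(0.03634951) = 2.083133°

2.0831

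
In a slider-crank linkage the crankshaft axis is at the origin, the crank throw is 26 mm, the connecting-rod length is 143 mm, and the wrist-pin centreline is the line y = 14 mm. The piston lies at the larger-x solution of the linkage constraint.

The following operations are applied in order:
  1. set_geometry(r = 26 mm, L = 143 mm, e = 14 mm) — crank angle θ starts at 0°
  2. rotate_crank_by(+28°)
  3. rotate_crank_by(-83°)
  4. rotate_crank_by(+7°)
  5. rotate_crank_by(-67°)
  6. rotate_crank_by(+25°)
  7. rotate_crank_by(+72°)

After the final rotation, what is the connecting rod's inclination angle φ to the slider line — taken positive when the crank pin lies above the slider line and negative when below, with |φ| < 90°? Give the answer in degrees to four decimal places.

set_geometry: r = 26 mm, L = 143 mm, e = 14 mm; θ ← 0°
rotate_crank_by(+28°): θ ← 0° +28° = 28°
rotate_crank_by(-83°): θ ← 28° -83° = -55°
rotate_crank_by(+7°): θ ← -55° +7° = -48°
rotate_crank_by(-67°): θ ← -48° -67° = -115°
rotate_crank_by(+25°): θ ← -115° +25° = -90°
rotate_crank_by(+72°): θ ← -90° +72° = -18°
crank pin P = (r cos θ, r sin θ) = (24.727469, -8.034442)
h = r sin θ − e = -8.034442 − 14 = -22.034442
sin φ = h / L = -22.034442 / 143 = -0.15408701
φ = arcsin(-0.15408701) = -8.863849°

-8.8638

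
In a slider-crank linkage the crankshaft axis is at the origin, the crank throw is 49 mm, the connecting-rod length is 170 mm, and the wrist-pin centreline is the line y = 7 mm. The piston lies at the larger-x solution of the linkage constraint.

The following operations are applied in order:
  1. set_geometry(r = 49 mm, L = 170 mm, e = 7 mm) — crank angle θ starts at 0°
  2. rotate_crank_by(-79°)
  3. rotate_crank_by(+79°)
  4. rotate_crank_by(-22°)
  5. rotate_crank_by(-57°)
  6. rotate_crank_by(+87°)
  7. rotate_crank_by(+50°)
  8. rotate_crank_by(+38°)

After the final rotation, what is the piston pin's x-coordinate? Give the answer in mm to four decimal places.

set_geometry: r = 49 mm, L = 170 mm, e = 7 mm; θ ← 0°
rotate_crank_by(-79°): θ ← 0° -79° = -79°
rotate_crank_by(+79°): θ ← -79° +79° = 0°
rotate_crank_by(-22°): θ ← 0° -22° = -22°
rotate_crank_by(-57°): θ ← -22° -57° = -79°
rotate_crank_by(+87°): θ ← -79° +87° = 8°
rotate_crank_by(+50°): θ ← 8° +50° = 58°
rotate_crank_by(+38°): θ ← 58° +38° = 96°
crank pin P = (r cos θ, r sin θ) = (-5.121895, 48.731573)
h = r sin θ − e = 48.731573 − 7 = 41.731573
x = r cos θ + √(L² − h²) = -5.121895 + √(28900.0 − 1741.5242) = -5.121895 + 164.798288 = 159.676394

159.6764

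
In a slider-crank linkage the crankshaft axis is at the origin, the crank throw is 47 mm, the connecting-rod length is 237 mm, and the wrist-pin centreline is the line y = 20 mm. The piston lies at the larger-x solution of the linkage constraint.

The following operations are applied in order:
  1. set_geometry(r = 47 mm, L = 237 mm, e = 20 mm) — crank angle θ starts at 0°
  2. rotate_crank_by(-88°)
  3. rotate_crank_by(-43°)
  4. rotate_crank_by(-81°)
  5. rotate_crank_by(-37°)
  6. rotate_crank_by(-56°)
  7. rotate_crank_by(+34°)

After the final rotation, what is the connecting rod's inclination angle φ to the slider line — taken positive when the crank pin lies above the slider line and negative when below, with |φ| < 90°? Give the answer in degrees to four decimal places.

set_geometry: r = 47 mm, L = 237 mm, e = 20 mm; θ ← 0°
rotate_crank_by(-88°): θ ← 0° -88° = -88°
rotate_crank_by(-43°): θ ← -88° -43° = -131°
rotate_crank_by(-81°): θ ← -131° -81° = -212°
rotate_crank_by(-37°): θ ← -212° -37° = -249°
rotate_crank_by(-56°): θ ← -249° -56° = -305°
rotate_crank_by(+34°): θ ← -305° +34° = -271°
crank pin P = (r cos θ, r sin θ) = (0.820263, 46.992842)
h = r sin θ − e = 46.992842 − 20 = 26.992842
sin φ = h / L = 26.992842 / 237 = 0.11389385
φ = arcsin(0.11389385) = 6.539828°

6.5398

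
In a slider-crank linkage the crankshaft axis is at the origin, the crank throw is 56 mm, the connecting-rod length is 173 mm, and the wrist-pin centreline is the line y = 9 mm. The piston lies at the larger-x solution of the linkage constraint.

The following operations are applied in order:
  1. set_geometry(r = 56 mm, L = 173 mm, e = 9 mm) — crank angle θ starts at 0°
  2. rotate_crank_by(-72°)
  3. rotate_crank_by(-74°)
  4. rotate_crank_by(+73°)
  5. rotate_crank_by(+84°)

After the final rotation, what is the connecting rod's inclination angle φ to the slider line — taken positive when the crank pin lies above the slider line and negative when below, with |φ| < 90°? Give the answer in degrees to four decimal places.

set_geometry: r = 56 mm, L = 173 mm, e = 9 mm; θ ← 0°
rotate_crank_by(-72°): θ ← 0° -72° = -72°
rotate_crank_by(-74°): θ ← -72° -74° = -146°
rotate_crank_by(+73°): θ ← -146° +73° = -73°
rotate_crank_by(+84°): θ ← -73° +84° = 11°
crank pin P = (r cos θ, r sin θ) = (54.971122, 10.685304)
h = r sin θ − e = 10.685304 − 9 = 1.685304
sin φ = h / L = 1.685304 / 173 = 0.00974164
φ = arcsin(0.00974164) = 0.558164°

0.5582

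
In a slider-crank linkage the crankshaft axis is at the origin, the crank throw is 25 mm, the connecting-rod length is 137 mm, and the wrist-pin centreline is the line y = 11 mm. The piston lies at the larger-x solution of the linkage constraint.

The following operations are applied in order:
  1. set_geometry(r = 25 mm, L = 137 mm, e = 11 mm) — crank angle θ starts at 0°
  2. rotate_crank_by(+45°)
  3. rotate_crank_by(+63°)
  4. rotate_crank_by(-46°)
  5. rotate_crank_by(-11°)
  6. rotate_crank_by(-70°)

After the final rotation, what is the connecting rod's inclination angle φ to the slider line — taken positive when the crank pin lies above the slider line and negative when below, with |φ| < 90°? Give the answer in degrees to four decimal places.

set_geometry: r = 25 mm, L = 137 mm, e = 11 mm; θ ← 0°
rotate_crank_by(+45°): θ ← 0° +45° = 45°
rotate_crank_by(+63°): θ ← 45° +63° = 108°
rotate_crank_by(-46°): θ ← 108° -46° = 62°
rotate_crank_by(-11°): θ ← 62° -11° = 51°
rotate_crank_by(-70°): θ ← 51° -70° = -19°
crank pin P = (r cos θ, r sin θ) = (23.637964, -8.139204)
h = r sin θ − e = -8.139204 − 11 = -19.139204
sin φ = h / L = -19.139204 / 137 = -0.13970222
φ = arcsin(-0.13970222) = -8.030615°

-8.0306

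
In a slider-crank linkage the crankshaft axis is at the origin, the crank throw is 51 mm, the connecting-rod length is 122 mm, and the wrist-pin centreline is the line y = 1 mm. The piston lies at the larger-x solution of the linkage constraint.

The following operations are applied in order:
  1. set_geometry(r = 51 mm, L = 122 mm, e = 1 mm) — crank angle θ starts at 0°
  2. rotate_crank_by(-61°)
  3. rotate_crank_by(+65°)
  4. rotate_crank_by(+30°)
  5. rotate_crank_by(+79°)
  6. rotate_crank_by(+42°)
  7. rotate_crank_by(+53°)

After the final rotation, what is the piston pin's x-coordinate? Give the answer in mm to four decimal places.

set_geometry: r = 51 mm, L = 122 mm, e = 1 mm; θ ← 0°
rotate_crank_by(-61°): θ ← 0° -61° = -61°
rotate_crank_by(+65°): θ ← -61° +65° = 4°
rotate_crank_by(+30°): θ ← 4° +30° = 34°
rotate_crank_by(+79°): θ ← 34° +79° = 113°
rotate_crank_by(+42°): θ ← 113° +42° = 155°
rotate_crank_by(+53°): θ ← 155° +53° = 208°
crank pin P = (r cos θ, r sin θ) = (-45.030327, -23.943050)
h = r sin θ − e = -23.943050 − 1 = -24.943050
x = r cos θ + √(L² − h²) = -45.030327 + √(14884.0 − 622.1557) = -45.030327 + 119.422964 = 74.392637

74.3926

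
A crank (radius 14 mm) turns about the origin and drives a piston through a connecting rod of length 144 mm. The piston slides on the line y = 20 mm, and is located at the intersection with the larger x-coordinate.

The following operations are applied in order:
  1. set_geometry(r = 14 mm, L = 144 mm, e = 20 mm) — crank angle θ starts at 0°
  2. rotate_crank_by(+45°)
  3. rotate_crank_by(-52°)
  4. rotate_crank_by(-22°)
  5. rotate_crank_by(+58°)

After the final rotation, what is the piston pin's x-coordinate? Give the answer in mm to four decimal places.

set_geometry: r = 14 mm, L = 144 mm, e = 20 mm; θ ← 0°
rotate_crank_by(+45°): θ ← 0° +45° = 45°
rotate_crank_by(-52°): θ ← 45° -52° = -7°
rotate_crank_by(-22°): θ ← -7° -22° = -29°
rotate_crank_by(+58°): θ ← -29° +58° = 29°
crank pin P = (r cos θ, r sin θ) = (12.244676, 6.787335)
h = r sin θ − e = 6.787335 − 20 = -13.212665
x = r cos θ + √(L² − h²) = 12.244676 + √(20736.0 − 174.5745) = 12.244676 + 143.392557 = 155.637233

155.6372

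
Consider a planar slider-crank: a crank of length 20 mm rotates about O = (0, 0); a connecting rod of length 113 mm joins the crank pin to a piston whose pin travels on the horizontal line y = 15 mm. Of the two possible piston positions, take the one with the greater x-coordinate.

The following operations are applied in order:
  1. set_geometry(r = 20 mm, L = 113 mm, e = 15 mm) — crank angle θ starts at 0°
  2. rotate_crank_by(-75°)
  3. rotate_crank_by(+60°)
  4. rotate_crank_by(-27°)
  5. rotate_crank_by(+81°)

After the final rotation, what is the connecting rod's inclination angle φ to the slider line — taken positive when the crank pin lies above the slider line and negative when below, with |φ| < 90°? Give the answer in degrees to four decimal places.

-1.2239

set_geometry: r = 20 mm, L = 113 mm, e = 15 mm; θ ← 0°
rotate_crank_by(-75°): θ ← 0° -75° = -75°
rotate_crank_by(+60°): θ ← -75° +60° = -15°
rotate_crank_by(-27°): θ ← -15° -27° = -42°
rotate_crank_by(+81°): θ ← -42° +81° = 39°
crank pin P = (r cos θ, r sin θ) = (15.542919, 12.586408)
h = r sin θ − e = 12.586408 − 15 = -2.413592
sin φ = h / L = -2.413592 / 113 = -0.02135922
φ = arcsin(-0.02135922) = -1.223886°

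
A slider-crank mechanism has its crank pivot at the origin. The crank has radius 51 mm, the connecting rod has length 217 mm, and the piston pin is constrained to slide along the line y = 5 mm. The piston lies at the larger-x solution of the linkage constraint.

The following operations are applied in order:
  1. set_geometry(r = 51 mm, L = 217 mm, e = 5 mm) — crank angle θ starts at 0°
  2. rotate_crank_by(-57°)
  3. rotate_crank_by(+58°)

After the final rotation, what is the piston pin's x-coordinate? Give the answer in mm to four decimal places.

set_geometry: r = 51 mm, L = 217 mm, e = 5 mm; θ ← 0°
rotate_crank_by(-57°): θ ← 0° -57° = -57°
rotate_crank_by(+58°): θ ← -57° +58° = 1°
crank pin P = (r cos θ, r sin θ) = (50.992232, 0.890073)
h = r sin θ − e = 0.890073 − 5 = -4.109927
x = r cos θ + √(L² − h²) = 50.992232 + √(47089.0 − 16.8915) = 50.992232 + 216.961076 = 267.953308

267.9533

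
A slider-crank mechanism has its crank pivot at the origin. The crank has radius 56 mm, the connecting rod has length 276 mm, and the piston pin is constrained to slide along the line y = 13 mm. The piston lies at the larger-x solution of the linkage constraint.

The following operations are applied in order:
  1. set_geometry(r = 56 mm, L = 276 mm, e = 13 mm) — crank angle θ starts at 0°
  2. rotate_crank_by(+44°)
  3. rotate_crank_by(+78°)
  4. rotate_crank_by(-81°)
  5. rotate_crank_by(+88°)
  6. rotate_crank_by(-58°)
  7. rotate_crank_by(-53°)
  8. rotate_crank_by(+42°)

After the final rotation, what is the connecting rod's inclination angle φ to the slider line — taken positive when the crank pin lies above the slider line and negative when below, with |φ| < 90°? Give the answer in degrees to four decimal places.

7.3895

set_geometry: r = 56 mm, L = 276 mm, e = 13 mm; θ ← 0°
rotate_crank_by(+44°): θ ← 0° +44° = 44°
rotate_crank_by(+78°): θ ← 44° +78° = 122°
rotate_crank_by(-81°): θ ← 122° -81° = 41°
rotate_crank_by(+88°): θ ← 41° +88° = 129°
rotate_crank_by(-58°): θ ← 129° -58° = 71°
rotate_crank_by(-53°): θ ← 71° -53° = 18°
rotate_crank_by(+42°): θ ← 18° +42° = 60°
crank pin P = (r cos θ, r sin θ) = (28.000000, 48.497423)
h = r sin θ − e = 48.497423 − 13 = 35.497423
sin φ = h / L = 35.497423 / 276 = 0.12861385
φ = arcsin(0.12861385) = 7.389499°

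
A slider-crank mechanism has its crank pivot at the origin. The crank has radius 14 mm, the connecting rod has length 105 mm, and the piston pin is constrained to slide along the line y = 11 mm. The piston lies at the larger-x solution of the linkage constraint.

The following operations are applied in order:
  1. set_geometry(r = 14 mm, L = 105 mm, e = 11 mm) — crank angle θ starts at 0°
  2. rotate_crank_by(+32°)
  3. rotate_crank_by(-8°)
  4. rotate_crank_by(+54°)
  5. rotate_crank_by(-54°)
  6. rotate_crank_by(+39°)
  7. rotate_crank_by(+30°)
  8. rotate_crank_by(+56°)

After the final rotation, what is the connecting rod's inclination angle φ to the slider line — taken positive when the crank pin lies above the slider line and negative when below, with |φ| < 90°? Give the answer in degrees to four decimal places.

-2.0683

set_geometry: r = 14 mm, L = 105 mm, e = 11 mm; θ ← 0°
rotate_crank_by(+32°): θ ← 0° +32° = 32°
rotate_crank_by(-8°): θ ← 32° -8° = 24°
rotate_crank_by(+54°): θ ← 24° +54° = 78°
rotate_crank_by(-54°): θ ← 78° -54° = 24°
rotate_crank_by(+39°): θ ← 24° +39° = 63°
rotate_crank_by(+30°): θ ← 63° +30° = 93°
rotate_crank_by(+56°): θ ← 93° +56° = 149°
crank pin P = (r cos θ, r sin θ) = (-12.000342, 7.210533)
h = r sin θ − e = 7.210533 − 11 = -3.789467
sin φ = h / L = -3.789467 / 105 = -0.03609016
φ = arcsin(-0.03609016) = -2.068263°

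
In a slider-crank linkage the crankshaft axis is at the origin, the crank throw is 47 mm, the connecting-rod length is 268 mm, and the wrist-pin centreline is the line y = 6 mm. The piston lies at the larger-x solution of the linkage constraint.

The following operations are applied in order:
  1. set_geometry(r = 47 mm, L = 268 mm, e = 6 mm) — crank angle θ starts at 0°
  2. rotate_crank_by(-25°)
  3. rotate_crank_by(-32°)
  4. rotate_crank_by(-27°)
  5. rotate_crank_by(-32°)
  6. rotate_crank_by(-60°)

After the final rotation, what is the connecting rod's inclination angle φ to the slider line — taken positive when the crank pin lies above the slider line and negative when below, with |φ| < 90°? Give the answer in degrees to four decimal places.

-1.9841

set_geometry: r = 47 mm, L = 268 mm, e = 6 mm; θ ← 0°
rotate_crank_by(-25°): θ ← 0° -25° = -25°
rotate_crank_by(-32°): θ ← -25° -32° = -57°
rotate_crank_by(-27°): θ ← -57° -27° = -84°
rotate_crank_by(-32°): θ ← -84° -32° = -116°
rotate_crank_by(-60°): θ ← -116° -60° = -176°
crank pin P = (r cos θ, r sin θ) = (-46.885510, -3.278554)
h = r sin θ − e = -3.278554 − 6 = -9.278554
sin φ = h / L = -9.278554 / 268 = -0.03462147
φ = arcsin(-0.03462147) = -1.984061°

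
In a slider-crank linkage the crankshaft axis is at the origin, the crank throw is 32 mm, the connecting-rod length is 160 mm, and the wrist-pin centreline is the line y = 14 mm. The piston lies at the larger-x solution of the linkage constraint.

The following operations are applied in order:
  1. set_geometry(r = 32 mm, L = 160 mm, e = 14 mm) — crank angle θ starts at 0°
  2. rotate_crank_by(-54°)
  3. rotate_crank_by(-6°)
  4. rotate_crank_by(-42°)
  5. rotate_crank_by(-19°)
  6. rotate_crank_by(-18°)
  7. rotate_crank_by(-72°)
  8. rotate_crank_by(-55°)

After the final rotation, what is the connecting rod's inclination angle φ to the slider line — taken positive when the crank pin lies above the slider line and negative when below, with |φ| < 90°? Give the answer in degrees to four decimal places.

set_geometry: r = 32 mm, L = 160 mm, e = 14 mm; θ ← 0°
rotate_crank_by(-54°): θ ← 0° -54° = -54°
rotate_crank_by(-6°): θ ← -54° -6° = -60°
rotate_crank_by(-42°): θ ← -60° -42° = -102°
rotate_crank_by(-19°): θ ← -102° -19° = -121°
rotate_crank_by(-18°): θ ← -121° -18° = -139°
rotate_crank_by(-72°): θ ← -139° -72° = -211°
rotate_crank_by(-55°): θ ← -211° -55° = -266°
crank pin P = (r cos θ, r sin θ) = (-2.232207, 31.922050)
h = r sin θ − e = 31.922050 − 14 = 17.922050
sin φ = h / L = 17.922050 / 160 = 0.11201281
φ = arcsin(0.11201281) = 6.431358°

6.4314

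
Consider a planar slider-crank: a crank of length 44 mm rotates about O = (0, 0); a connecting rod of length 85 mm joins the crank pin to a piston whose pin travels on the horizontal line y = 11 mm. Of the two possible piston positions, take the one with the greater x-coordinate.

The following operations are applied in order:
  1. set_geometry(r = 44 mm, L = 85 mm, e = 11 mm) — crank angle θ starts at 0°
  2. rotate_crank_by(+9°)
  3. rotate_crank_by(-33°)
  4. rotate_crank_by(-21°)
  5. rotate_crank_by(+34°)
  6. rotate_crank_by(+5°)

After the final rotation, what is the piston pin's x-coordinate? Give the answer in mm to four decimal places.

127.3153

set_geometry: r = 44 mm, L = 85 mm, e = 11 mm; θ ← 0°
rotate_crank_by(+9°): θ ← 0° +9° = 9°
rotate_crank_by(-33°): θ ← 9° -33° = -24°
rotate_crank_by(-21°): θ ← -24° -21° = -45°
rotate_crank_by(+34°): θ ← -45° +34° = -11°
rotate_crank_by(+5°): θ ← -11° +5° = -6°
crank pin P = (r cos θ, r sin θ) = (43.758963, -4.599252)
h = r sin θ − e = -4.599252 − 11 = -15.599252
x = r cos θ + √(L² − h²) = 43.758963 + √(7225.0 − 243.3367) = 43.758963 + 83.556348 = 127.315312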